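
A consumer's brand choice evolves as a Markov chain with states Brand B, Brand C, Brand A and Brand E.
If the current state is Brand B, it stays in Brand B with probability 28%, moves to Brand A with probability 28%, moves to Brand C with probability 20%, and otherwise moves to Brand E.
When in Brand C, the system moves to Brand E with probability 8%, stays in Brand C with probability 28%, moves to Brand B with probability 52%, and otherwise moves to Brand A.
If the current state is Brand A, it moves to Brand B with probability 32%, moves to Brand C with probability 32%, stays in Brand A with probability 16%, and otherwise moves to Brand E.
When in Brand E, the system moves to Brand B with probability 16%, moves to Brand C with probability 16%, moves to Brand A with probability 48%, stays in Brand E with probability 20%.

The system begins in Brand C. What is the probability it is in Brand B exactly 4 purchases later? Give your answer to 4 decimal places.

Propagate the distribution vector 4 purchases from Brand C.
After 0 purchases: (0.0000, 1.0000, 0.0000, 0.0000)
After 1 purchase: (0.5200, 0.2800, 0.1200, 0.0800)
After 2 purchases: (0.3424, 0.2336, 0.2368, 0.1872)
After 3 purchases: (0.3231, 0.2396, 0.2516, 0.1857)
After 4 purchases: (0.3253, 0.2419, 0.2486, 0.1842)
P(in Brand B after 4 purchases) = 0.3253

0.3253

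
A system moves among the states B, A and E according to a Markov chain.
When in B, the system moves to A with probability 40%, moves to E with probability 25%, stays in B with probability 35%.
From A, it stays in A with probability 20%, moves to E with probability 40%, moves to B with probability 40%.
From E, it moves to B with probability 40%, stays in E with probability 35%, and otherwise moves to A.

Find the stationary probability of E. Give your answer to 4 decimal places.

0.3265

Let the stationary distribution be π with π = πP and π_1 + π_2 + π_3 = 1.
π_1 = 0.35·π_1 + 0.4·π_2 + 0.4·π_3
π_2 = 0.4·π_1 + 0.2·π_2 + 0.25·π_3
Solving with the normalization constraint gives π = (0.3810, 0.2925, 0.3265).
So the stationary probability of E is 0.3265.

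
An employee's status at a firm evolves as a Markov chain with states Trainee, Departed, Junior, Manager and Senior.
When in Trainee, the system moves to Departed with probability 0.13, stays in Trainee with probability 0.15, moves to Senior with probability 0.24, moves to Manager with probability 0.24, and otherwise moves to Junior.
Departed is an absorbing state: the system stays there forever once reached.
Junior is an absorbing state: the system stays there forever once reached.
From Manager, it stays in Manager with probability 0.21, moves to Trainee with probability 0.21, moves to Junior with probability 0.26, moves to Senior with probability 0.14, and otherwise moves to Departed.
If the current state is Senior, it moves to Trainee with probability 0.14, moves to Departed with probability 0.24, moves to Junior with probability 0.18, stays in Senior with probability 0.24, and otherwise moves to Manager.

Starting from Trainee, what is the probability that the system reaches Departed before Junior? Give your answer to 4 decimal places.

Let h(s) be the probability of absorption at Departed starting from transient state s. Then h(Departed) = 1 and h(Junior) = 0. By first-step analysis:
h(Trainee) = 0.15·h(Trainee) + 0.13·1 + 0.24·0 + 0.24·h(Manager) + 0.24·h(Senior)
h(Manager) = 0.21·h(Trainee) + 0.18·1 + 0.26·0 + 0.21·h(Manager) + 0.14·h(Senior)
h(Senior) = 0.14·h(Trainee) + 0.24·1 + 0.18·0 + 0.2·h(Manager) + 0.24·h(Senior)
Solving: h(Trainee) = 0.4164, h(Manager) = 0.4281, h(Senior) = 0.5052.
Starting from Trainee, the probability is 0.4164.

0.4164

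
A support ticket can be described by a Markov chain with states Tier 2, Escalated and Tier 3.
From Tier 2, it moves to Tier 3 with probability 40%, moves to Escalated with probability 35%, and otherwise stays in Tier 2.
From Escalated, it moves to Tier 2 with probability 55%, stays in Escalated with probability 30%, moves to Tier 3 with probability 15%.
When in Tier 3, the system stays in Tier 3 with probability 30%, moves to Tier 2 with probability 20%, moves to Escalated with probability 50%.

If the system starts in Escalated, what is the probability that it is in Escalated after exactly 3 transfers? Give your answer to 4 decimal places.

Propagate the distribution vector 3 transfers from Escalated.
After 0 transfers: (0.0000, 1.0000, 0.0000)
After 1 transfer: (0.5500, 0.3000, 0.1500)
After 2 transfers: (0.3325, 0.3575, 0.3100)
After 3 transfers: (0.3418, 0.3786, 0.2796)
P(in Escalated after 3 transfers) = 0.3786

0.3786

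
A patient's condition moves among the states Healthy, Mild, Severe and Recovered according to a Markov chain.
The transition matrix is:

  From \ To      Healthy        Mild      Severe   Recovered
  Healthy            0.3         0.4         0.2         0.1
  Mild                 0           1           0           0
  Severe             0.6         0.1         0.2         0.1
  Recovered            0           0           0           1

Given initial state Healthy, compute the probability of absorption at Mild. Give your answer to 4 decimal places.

Let h(s) be the probability of absorption at Mild starting from transient state s. Then h(Mild) = 1 and h(Recovered) = 0. By first-step analysis:
h(Healthy) = 0.3·h(Healthy) + 0.4·1 + 0.2·h(Severe) + 0.1·0
h(Severe) = 0.6·h(Healthy) + 0.1·1 + 0.2·h(Severe) + 0.1·0
Solving: h(Healthy) = 0.7727, h(Severe) = 0.7045.
Starting from Healthy, the probability is 0.7727.

0.7727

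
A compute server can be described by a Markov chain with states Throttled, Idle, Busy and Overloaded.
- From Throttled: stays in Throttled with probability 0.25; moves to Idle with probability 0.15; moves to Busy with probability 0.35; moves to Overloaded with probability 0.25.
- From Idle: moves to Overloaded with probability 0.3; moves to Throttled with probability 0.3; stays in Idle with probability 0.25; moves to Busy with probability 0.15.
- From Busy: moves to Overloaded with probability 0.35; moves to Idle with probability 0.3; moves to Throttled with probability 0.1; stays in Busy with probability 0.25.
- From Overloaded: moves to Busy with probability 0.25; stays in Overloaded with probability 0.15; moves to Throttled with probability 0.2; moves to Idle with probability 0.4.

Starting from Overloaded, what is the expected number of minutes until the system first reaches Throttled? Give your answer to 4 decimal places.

4.7352

Let t(s) be the expected number of minutes to first reach Throttled from state s, with t(Throttled) = 0. Conditioning on the first minute:
t(Idle) = 1 + 0.25·t(Idle) + 0.15·t(Busy) + 0.3·t(Overloaded)
t(Busy) = 1 + 0.3·t(Idle) + 0.25·t(Busy) + 0.35·t(Overloaded)
t(Overloaded) = 1 + 0.4·t(Idle) + 0.25·t(Busy) + 0.15·t(Overloaded)
Solving: t(Idle) = 4.2783, t(Busy) = 5.2544, t(Overloaded) = 4.7352.
Expected minutes from Overloaded to Throttled: 4.7352.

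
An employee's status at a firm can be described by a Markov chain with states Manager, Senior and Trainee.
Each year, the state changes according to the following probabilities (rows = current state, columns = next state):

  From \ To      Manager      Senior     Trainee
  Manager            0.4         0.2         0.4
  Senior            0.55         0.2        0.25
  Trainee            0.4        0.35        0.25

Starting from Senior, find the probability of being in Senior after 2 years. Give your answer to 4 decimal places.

Sum over the intermediate state after 1 year:
P = P(Senior→Manager)·P(Manager→Senior) + P(Senior→Senior)·P(Senior→Senior) + P(Senior→Trainee)·P(Trainee→Senior)
  = 0.55×0.2 + 0.2×0.2 + 0.25×0.35
  = 0.1100 + 0.0400 + 0.0875 = 0.2375

0.2375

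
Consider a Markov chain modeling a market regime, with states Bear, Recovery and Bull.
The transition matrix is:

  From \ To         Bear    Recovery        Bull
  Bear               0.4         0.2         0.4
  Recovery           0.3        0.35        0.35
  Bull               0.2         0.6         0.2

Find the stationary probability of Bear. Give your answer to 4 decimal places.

0.2981

Let the stationary distribution be π with π = πP and π_1 + π_2 + π_3 = 1.
π_1 = 0.4·π_1 + 0.3·π_2 + 0.2·π_3
π_2 = 0.2·π_1 + 0.35·π_2 + 0.6·π_3
Solving with the normalization constraint gives π = (0.2981, 0.3846, 0.3173).
So the stationary probability of Bear is 0.2981.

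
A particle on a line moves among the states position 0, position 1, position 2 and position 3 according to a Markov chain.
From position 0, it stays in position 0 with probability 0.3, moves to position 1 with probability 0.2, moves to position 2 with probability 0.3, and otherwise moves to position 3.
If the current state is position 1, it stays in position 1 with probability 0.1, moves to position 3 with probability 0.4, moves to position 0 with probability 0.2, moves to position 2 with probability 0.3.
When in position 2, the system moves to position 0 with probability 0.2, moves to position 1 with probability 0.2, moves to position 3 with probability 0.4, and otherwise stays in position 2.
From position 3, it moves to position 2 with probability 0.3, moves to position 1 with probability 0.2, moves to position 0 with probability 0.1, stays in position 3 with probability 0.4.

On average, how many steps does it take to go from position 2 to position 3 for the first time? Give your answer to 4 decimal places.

2.8125

Let t(s) be the expected number of steps to first reach position 3 from state s, with t(position 3) = 0. Conditioning on the first step:
t(position 0) = 1 + 0.3·t(position 0) + 0.2·t(position 1) + 0.3·t(position 2)
t(position 1) = 1 + 0.2·t(position 0) + 0.1·t(position 1) + 0.3·t(position 2)
t(position 2) = 1 + 0.2·t(position 0) + 0.2·t(position 1) + 0.2·t(position 2)
Solving: t(position 0) = 3.4375, t(position 1) = 2.8125, t(position 2) = 2.8125.
Expected steps from position 2 to position 3: 2.8125.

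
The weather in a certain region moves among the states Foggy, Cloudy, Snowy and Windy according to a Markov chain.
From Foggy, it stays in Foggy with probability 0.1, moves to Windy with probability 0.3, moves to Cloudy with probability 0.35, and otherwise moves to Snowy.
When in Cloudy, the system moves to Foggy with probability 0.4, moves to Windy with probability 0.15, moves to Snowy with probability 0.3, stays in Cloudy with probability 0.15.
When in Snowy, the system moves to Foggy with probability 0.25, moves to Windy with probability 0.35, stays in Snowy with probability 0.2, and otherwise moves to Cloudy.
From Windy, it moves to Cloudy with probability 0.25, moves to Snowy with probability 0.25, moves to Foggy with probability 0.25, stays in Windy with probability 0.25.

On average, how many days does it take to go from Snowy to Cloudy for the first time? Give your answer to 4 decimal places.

Let t(s) be the expected number of days to first reach Cloudy from state s, with t(Cloudy) = 0. Conditioning on the first day:
t(Foggy) = 1 + 0.1·t(Foggy) + 0.25·t(Snowy) + 0.3·t(Windy)
t(Snowy) = 1 + 0.25·t(Foggy) + 0.2·t(Snowy) + 0.35·t(Windy)
t(Windy) = 1 + 0.25·t(Foggy) + 0.25·t(Snowy) + 0.25·t(Windy)
Solving: t(Foggy) = 3.5139, t(Snowy) = 4.0319, t(Windy) = 3.8486.
Expected days from Snowy to Cloudy: 4.0319.

4.0319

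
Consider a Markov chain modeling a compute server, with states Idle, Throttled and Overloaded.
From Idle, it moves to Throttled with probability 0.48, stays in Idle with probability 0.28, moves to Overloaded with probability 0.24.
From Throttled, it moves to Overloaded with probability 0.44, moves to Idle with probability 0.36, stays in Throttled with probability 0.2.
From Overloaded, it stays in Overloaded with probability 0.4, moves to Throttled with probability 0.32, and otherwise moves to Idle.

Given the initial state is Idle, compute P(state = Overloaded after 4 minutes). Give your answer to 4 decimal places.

Propagate the distribution vector 4 minutes from Idle.
After 0 minutes: (1.0000, 0.0000, 0.0000)
After 1 minute: (0.2800, 0.4800, 0.2400)
After 2 minutes: (0.3184, 0.3072, 0.3744)
After 3 minutes: (0.3046, 0.3341, 0.3613)
After 4 minutes: (0.3067, 0.3286, 0.3646)
P(in Overloaded after 4 minutes) = 0.3646

0.3646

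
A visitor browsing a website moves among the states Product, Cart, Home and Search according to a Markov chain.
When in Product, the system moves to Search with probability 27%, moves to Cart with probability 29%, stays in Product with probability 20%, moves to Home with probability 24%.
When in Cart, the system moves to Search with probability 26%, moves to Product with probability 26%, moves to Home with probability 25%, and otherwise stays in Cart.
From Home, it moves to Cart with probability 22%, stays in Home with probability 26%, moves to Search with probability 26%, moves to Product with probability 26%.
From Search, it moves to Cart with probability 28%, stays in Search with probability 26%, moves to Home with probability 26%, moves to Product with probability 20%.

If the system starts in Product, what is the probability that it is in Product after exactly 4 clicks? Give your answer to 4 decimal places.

Propagate the distribution vector 4 clicks from Product.
After 0 clicks: (1.0000, 0.0000, 0.0000, 0.0000)
After 1 click: (0.2000, 0.2900, 0.2400, 0.2700)
After 2 clicks: (0.2318, 0.2531, 0.2531, 0.2620)
After 3 clicks: (0.2304, 0.2545, 0.2528, 0.2623)
After 4 clicks: (0.2304, 0.2544, 0.2528, 0.2623)
P(in Product after 4 clicks) = 0.2304

0.2304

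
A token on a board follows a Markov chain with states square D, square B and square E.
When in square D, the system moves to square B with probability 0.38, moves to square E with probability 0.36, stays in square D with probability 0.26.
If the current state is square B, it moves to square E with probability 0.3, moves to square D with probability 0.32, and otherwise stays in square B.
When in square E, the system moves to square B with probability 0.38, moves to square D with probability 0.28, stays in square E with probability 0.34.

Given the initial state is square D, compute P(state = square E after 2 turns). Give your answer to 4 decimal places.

Sum over the intermediate state after 1 turn:
P = P(square D→square D)·P(square D→square E) + P(square D→square B)·P(square B→square E) + P(square D→square E)·P(square E→square E)
  = 0.26×0.36 + 0.38×0.3 + 0.36×0.34
  = 0.0936 + 0.1140 + 0.1224 = 0.3300

0.3300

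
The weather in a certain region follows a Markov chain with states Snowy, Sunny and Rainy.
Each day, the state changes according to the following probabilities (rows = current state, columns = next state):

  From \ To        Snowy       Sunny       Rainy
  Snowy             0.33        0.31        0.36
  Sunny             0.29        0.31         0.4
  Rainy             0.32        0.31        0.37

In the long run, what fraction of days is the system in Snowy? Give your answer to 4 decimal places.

Let the stationary distribution be π with π = πP and π_1 + π_2 + π_3 = 1.
π_1 = 0.33·π_1 + 0.29·π_2 + 0.32·π_3
π_2 = 0.31·π_1 + 0.31·π_2 + 0.31·π_3
Solving with the normalization constraint gives π = (0.3138, 0.3100, 0.3762).
So the stationary probability of Snowy is 0.3138.

0.3138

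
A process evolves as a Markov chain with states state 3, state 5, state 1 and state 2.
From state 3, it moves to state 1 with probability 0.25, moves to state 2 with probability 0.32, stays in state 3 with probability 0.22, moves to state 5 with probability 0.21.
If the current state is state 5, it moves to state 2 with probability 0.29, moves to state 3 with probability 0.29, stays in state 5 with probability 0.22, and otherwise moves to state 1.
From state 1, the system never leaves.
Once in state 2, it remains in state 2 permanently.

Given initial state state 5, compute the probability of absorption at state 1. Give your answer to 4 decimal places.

Let h(s) be the probability of absorption at state 1 starting from transient state s. Then h(state 1) = 1 and h(state 2) = 0. By first-step analysis:
h(state 3) = 0.22·h(state 3) + 0.21·h(state 5) + 0.25·1 + 0.32·0
h(state 5) = 0.29·h(state 3) + 0.22·h(state 5) + 0.2·1 + 0.29·0
Solving: h(state 3) = 0.4329, h(state 5) = 0.4174.
Starting from state 5, the probability is 0.4174.

0.4174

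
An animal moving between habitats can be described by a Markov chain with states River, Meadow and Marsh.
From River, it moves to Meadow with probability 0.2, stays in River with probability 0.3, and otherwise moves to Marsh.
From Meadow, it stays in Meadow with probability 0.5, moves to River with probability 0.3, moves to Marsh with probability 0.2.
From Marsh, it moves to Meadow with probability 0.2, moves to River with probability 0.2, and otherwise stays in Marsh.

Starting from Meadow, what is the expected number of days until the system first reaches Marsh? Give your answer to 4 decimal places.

Let t(s) be the expected number of days to first reach Marsh from state s, with t(Marsh) = 0. Conditioning on the first day:
t(River) = 1 + 0.3·t(River) + 0.2·t(Meadow)
t(Meadow) = 1 + 0.3·t(River) + 0.5·t(Meadow)
Solving: t(River) = 2.4138, t(Meadow) = 3.4483.
Expected days from Meadow to Marsh: 3.4483.

3.4483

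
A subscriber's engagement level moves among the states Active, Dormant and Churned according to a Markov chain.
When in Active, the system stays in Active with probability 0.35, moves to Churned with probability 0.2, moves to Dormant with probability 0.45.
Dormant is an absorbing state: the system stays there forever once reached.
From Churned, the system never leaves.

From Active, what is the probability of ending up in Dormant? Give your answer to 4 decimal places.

0.6923

Let h(s) be the probability of absorption at Dormant starting from transient state s. Then h(Dormant) = 1 and h(Churned) = 0. By first-step analysis:
h(Active) = 0.35·h(Active) + 0.45·1 + 0.2·0
Solving: h(Active) = 0.6923.
Starting from Active, the probability is 0.6923.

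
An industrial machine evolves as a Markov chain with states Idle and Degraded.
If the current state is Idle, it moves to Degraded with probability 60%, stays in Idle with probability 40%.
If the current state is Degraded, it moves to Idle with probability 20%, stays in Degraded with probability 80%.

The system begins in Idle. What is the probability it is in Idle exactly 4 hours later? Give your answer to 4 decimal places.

Propagate the distribution vector 4 hours from Idle.
After 0 hours: (1.0000, 0.0000)
After 1 hour: (0.4000, 0.6000)
After 2 hours: (0.2800, 0.7200)
After 3 hours: (0.2560, 0.7440)
After 4 hours: (0.2512, 0.7488)
P(in Idle after 4 hours) = 0.2512

0.2512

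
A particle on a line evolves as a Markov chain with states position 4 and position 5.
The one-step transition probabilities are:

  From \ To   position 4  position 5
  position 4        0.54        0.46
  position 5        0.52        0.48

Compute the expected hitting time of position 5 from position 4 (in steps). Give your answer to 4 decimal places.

2.1739

Let t(s) be the expected number of steps to first reach position 5 from state s, with t(position 5) = 0. Conditioning on the first step:
t(position 4) = 1 + 0.54·t(position 4)
Solving: t(position 4) = 2.1739.
Expected steps from position 4 to position 5: 2.1739.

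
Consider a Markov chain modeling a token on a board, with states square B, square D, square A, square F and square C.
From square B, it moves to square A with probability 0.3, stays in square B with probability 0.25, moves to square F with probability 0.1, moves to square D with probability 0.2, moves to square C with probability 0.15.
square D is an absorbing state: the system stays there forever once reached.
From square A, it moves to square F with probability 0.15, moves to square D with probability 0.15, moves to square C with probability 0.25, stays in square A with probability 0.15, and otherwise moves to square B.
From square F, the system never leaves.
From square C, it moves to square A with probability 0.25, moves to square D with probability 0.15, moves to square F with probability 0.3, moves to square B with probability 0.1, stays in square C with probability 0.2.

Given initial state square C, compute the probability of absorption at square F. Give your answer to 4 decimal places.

0.5919

Let h(s) be the probability of absorption at square F starting from transient state s. Then h(square F) = 1 and h(square D) = 0. By first-step analysis:
h(square B) = 0.25·h(square B) + 0.2·0 + 0.3·h(square A) + 0.1·1 + 0.15·h(square C)
h(square A) = 0.3·h(square B) + 0.15·0 + 0.15·h(square A) + 0.15·1 + 0.25·h(square C)
h(square C) = 0.1·h(square B) + 0.15·0 + 0.25·h(square A) + 0.3·1 + 0.2·h(square C)
Solving: h(square B) = 0.4564, h(square A) = 0.5116, h(square C) = 0.5919.
Starting from square C, the probability is 0.5919.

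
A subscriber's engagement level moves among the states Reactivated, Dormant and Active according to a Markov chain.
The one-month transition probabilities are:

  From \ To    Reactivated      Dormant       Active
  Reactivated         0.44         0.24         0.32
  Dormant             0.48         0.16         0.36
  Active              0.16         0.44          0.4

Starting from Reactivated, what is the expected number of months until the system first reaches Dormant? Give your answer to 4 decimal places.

3.2303

Let t(s) be the expected number of months to first reach Dormant from state s, with t(Dormant) = 0. Conditioning on the first month:
t(Reactivated) = 1 + 0.44·t(Reactivated) + 0.32·t(Active)
t(Active) = 1 + 0.16·t(Reactivated) + 0.4·t(Active)
Solving: t(Reactivated) = 3.2303, t(Active) = 2.5281.
Expected months from Reactivated to Dormant: 3.2303.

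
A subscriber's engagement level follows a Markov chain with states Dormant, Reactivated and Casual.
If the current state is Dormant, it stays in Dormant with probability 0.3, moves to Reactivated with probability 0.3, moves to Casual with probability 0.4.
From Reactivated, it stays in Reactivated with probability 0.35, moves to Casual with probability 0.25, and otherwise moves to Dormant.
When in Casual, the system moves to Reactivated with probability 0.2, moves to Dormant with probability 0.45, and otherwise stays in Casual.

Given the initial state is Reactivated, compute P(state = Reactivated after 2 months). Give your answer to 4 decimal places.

Sum over the intermediate state after 1 month:
P = P(Reactivated→Dormant)·P(Dormant→Reactivated) + P(Reactivated→Reactivated)·P(Reactivated→Reactivated) + P(Reactivated→Casual)·P(Casual→Reactivated)
  = 0.4×0.3 + 0.35×0.35 + 0.25×0.2
  = 0.1200 + 0.1225 + 0.0500 = 0.2925

0.2925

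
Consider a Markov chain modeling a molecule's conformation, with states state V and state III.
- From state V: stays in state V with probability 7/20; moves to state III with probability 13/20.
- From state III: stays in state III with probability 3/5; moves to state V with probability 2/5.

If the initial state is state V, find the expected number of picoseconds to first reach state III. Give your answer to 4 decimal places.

Let t(s) be the expected number of picoseconds to first reach state III from state s, with t(state III) = 0. Conditioning on the first picosecond:
t(state V) = 1 + 0.35·t(state V)
Solving: t(state V) = 1.5385.
Expected picoseconds from state V to state III: 1.5385.

1.5385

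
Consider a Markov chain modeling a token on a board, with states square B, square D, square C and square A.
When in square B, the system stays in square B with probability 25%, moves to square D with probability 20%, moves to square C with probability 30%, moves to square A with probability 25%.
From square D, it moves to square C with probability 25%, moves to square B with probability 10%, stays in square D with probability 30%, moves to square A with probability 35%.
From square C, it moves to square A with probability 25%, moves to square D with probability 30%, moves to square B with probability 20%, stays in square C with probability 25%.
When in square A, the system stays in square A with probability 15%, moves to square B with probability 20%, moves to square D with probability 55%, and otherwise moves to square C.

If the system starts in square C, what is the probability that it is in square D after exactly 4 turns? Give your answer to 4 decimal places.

Propagate the distribution vector 4 turns from square C.
After 0 turns: (0.0000, 0.0000, 1.0000, 0.0000)
After 1 turn: (0.2000, 0.3000, 0.2500, 0.2500)
After 2 turns: (0.1800, 0.3425, 0.2225, 0.2550)
After 3 turns: (0.1748, 0.3458, 0.2208, 0.2588)
After 4 turns: (0.1742, 0.3472, 0.2199, 0.2587)
P(in square D after 4 turns) = 0.3472

0.3472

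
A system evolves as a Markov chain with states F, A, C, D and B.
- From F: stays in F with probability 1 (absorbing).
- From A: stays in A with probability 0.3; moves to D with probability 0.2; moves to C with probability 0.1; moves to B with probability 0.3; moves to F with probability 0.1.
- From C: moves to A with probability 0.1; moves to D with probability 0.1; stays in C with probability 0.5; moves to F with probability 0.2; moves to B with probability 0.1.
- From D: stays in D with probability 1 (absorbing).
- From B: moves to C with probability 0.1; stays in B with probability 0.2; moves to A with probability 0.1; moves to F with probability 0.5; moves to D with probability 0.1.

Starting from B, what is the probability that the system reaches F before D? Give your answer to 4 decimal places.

Let h(s) be the probability of absorption at F starting from transient state s. Then h(F) = 1 and h(D) = 0. By first-step analysis:
h(A) = 0.1·1 + 0.3·h(A) + 0.1·h(C) + 0.2·0 + 0.3·h(B)
h(C) = 0.2·1 + 0.1·h(A) + 0.5·h(C) + 0.1·0 + 0.1·h(B)
h(B) = 0.5·1 + 0.1·h(A) + 0.1·h(C) + 0.1·0 + 0.2·h(B)
Solving: h(A) = 0.5732, h(C) = 0.6707, h(B) = 0.7805.
Starting from B, the probability is 0.7805.

0.7805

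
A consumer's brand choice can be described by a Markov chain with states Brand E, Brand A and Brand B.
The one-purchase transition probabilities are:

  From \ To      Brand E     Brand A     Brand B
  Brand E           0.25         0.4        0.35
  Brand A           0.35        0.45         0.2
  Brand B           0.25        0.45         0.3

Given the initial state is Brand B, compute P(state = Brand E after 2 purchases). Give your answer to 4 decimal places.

0.2950

Sum over the intermediate state after 1 purchase:
P = P(Brand B→Brand E)·P(Brand E→Brand E) + P(Brand B→Brand A)·P(Brand A→Brand E) + P(Brand B→Brand B)·P(Brand B→Brand E)
  = 0.25×0.25 + 0.45×0.35 + 0.3×0.25
  = 0.0625 + 0.1575 + 0.0750 = 0.2950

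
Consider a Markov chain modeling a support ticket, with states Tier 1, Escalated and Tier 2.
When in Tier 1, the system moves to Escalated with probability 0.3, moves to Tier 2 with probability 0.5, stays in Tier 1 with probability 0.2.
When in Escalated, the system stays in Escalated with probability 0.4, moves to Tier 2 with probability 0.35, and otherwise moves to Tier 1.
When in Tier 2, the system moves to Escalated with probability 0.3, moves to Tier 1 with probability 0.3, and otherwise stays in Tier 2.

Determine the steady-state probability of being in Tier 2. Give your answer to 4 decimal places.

0.4091

Let the stationary distribution be π with π = πP and π_1 + π_2 + π_3 = 1.
π_1 = 0.2·π_1 + 0.25·π_2 + 0.3·π_3
π_2 = 0.3·π_1 + 0.4·π_2 + 0.3·π_3
Solving with the normalization constraint gives π = (0.2576, 0.3333, 0.4091).
So the stationary probability of Tier 2 is 0.4091.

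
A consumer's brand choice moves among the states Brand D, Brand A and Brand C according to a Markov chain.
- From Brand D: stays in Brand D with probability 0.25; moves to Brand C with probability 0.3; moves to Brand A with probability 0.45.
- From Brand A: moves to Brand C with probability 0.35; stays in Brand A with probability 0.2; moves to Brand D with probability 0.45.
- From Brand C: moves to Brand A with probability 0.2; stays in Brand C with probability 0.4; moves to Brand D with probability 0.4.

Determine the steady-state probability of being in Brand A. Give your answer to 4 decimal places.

Let the stationary distribution be π with π = πP and π_1 + π_2 + π_3 = 1.
π_1 = 0.25·π_1 + 0.45·π_2 + 0.4·π_3
π_2 = 0.45·π_1 + 0.2·π_2 + 0.2·π_3
Solving with the normalization constraint gives π = (0.3604, 0.2901, 0.3495).
So the stationary probability of Brand A is 0.2901.

0.2901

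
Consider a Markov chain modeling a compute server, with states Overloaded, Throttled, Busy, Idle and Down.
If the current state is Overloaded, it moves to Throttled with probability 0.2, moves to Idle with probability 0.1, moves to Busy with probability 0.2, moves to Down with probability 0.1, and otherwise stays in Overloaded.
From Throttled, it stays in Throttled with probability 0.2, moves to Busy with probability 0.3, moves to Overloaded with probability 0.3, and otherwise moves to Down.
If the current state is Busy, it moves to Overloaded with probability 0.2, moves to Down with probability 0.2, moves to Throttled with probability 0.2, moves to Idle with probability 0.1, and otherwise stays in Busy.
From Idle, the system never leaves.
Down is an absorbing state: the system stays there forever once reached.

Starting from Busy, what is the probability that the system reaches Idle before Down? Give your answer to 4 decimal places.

Let h(s) be the probability of absorption at Idle starting from transient state s. Then h(Idle) = 1 and h(Down) = 0. By first-step analysis:
h(Overloaded) = 0.4·h(Overloaded) + 0.2·h(Throttled) + 0.2·h(Busy) + 0.1·1 + 0.1·0
h(Throttled) = 0.3·h(Overloaded) + 0.2·h(Throttled) + 0.3·h(Busy) + 0.2·0
h(Busy) = 0.2·h(Overloaded) + 0.2·h(Throttled) + 0.3·h(Busy) + 0.1·1 + 0.2·0
Solving: h(Overloaded) = 0.3564, h(Throttled) = 0.2525, h(Busy) = 0.3168.
Starting from Busy, the probability is 0.3168.

0.3168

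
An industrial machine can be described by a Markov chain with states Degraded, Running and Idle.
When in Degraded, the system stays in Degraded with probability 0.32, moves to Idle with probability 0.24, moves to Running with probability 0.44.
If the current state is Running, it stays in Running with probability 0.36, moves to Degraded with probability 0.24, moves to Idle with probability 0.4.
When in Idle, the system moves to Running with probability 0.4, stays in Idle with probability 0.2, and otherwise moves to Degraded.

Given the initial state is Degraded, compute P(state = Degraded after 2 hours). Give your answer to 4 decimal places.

0.3040

Sum over the intermediate state after 1 hour:
P = P(Degraded→Degraded)·P(Degraded→Degraded) + P(Degraded→Running)·P(Running→Degraded) + P(Degraded→Idle)·P(Idle→Degraded)
  = 0.32×0.32 + 0.44×0.24 + 0.24×0.4
  = 0.1024 + 0.1056 + 0.0960 = 0.3040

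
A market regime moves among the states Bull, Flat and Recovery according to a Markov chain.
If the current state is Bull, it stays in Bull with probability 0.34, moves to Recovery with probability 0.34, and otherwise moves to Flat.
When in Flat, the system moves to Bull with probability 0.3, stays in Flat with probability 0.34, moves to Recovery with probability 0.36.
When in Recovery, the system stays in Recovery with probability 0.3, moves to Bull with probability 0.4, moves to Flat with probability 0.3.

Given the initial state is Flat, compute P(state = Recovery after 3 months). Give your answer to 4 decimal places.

0.3331

Propagate the distribution vector 3 months from Flat.
After 0 months: (0.0000, 1.0000, 0.0000)
After 1 month: (0.3000, 0.3400, 0.3600)
After 2 months: (0.3480, 0.3196, 0.3324)
After 3 months: (0.3472, 0.3197, 0.3331)
P(in Recovery after 3 months) = 0.3331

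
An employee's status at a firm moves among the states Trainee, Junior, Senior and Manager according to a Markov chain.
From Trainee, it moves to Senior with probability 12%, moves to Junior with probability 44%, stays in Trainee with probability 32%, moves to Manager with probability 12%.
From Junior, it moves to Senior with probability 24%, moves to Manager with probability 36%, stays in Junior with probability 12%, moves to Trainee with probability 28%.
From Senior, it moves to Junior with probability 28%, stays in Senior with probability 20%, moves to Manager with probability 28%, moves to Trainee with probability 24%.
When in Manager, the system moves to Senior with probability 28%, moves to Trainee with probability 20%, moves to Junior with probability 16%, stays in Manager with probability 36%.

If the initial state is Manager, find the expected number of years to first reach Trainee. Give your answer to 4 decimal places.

Let t(s) be the expected number of years to first reach Trainee from state s, with t(Trainee) = 0. Conditioning on the first year:
t(Junior) = 1 + 0.12·t(Junior) + 0.24·t(Senior) + 0.36·t(Manager)
t(Senior) = 1 + 0.28·t(Junior) + 0.2·t(Senior) + 0.28·t(Manager)
t(Manager) = 1 + 0.16·t(Junior) + 0.28·t(Senior) + 0.36·t(Manager)
Solving: t(Junior) = 4.1151, t(Senior) = 4.2477, t(Manager) = 4.4496.
Expected years from Manager to Trainee: 4.4496.

4.4496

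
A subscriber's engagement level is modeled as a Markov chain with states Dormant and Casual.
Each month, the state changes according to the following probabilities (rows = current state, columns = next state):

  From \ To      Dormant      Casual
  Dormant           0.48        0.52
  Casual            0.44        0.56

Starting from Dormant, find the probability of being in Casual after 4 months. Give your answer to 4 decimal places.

0.5417

Propagate the distribution vector 4 months from Dormant.
After 0 months: (1.0000, 0.0000)
After 1 month: (0.4800, 0.5200)
After 2 months: (0.4592, 0.5408)
After 3 months: (0.4584, 0.5416)
After 4 months: (0.4583, 0.5417)
P(in Casual after 4 months) = 0.5417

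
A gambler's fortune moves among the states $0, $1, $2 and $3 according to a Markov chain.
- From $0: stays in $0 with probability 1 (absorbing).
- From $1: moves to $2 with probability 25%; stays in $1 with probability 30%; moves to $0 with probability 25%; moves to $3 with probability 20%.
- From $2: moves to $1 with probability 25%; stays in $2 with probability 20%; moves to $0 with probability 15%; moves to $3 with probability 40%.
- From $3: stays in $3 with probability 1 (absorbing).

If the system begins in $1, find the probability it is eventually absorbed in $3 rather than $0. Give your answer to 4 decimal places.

Let h(s) be the probability of absorption at $3 starting from transient state s. Then h($3) = 1 and h($0) = 0. By first-step analysis:
h($1) = 0.25·0 + 0.3·h($1) + 0.25·h($2) + 0.2·1
h($2) = 0.15·0 + 0.25·h($1) + 0.2·h($2) + 0.4·1
Solving: h($1) = 0.5226, h($2) = 0.6633.
Starting from $1, the probability is 0.5226.

0.5226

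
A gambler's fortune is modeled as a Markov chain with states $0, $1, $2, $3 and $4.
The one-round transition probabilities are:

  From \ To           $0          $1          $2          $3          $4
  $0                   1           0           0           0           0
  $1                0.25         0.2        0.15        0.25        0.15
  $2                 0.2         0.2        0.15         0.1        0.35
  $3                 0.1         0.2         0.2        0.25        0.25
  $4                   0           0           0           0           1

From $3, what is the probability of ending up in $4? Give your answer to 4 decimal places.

Let h(s) be the probability of absorption at $4 starting from transient state s. Then h($4) = 1 and h($0) = 0. By first-step analysis:
h($1) = 0.25·0 + 0.2·h($1) + 0.15·h($2) + 0.25·h($3) + 0.15·1
h($2) = 0.2·0 + 0.2·h($1) + 0.15·h($2) + 0.1·h($3) + 0.35·1
h($3) = 0.1·0 + 0.2·h($1) + 0.2·h($2) + 0.25·h($3) + 0.25·1
Solving: h($1) = 0.4961, h($2) = 0.6022, h($3) = 0.6262.
Starting from $3, the probability is 0.6262.

0.6262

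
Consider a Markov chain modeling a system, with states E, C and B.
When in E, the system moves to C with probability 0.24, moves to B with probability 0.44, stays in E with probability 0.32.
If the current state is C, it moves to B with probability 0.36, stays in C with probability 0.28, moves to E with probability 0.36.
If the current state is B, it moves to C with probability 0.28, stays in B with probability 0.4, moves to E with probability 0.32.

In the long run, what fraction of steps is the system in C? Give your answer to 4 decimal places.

0.2668

Let the stationary distribution be π with π = πP and π_1 + π_2 + π_3 = 1.
π_1 = 0.32·π_1 + 0.36·π_2 + 0.32·π_3
π_2 = 0.24·π_1 + 0.28·π_2 + 0.28·π_3
Solving with the normalization constraint gives π = (0.3307, 0.2668, 0.4026).
So the stationary probability of C is 0.2668.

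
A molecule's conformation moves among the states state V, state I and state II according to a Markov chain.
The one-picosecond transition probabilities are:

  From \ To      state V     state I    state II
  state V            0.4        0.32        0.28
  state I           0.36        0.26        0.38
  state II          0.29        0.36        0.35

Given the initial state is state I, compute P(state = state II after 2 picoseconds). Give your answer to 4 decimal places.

0.3326

Sum over the intermediate state after 1 picosecond:
P = P(state I→state V)·P(state V→state II) + P(state I→state I)·P(state I→state II) + P(state I→state II)·P(state II→state II)
  = 0.36×0.28 + 0.26×0.38 + 0.38×0.35
  = 0.1008 + 0.0988 + 0.1330 = 0.3326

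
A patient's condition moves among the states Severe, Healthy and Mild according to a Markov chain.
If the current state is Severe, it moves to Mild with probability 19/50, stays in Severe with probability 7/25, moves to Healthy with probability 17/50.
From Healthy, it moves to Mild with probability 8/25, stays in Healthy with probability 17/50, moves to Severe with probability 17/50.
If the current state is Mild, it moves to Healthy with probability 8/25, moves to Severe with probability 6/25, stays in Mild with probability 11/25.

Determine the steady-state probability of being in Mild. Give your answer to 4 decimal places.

0.3830

Let the stationary distribution be π with π = πP and π_1 + π_2 + π_3 = 1.
π_1 = 0.28·π_1 + 0.34·π_2 + 0.24·π_3
π_2 = 0.34·π_1 + 0.34·π_2 + 0.32·π_3
Solving with the normalization constraint gives π = (0.2846, 0.3323, 0.3830).
So the stationary probability of Mild is 0.3830.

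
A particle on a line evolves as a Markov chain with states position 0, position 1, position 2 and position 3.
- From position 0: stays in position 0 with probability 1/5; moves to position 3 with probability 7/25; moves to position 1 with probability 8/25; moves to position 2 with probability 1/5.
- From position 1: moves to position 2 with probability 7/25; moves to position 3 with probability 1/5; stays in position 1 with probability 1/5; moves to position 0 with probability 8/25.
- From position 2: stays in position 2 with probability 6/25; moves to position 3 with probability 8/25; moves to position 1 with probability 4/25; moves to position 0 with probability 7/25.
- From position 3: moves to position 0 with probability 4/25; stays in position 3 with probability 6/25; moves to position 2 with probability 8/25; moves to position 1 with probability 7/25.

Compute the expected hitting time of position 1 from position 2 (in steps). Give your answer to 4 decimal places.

Let t(s) be the expected number of steps to first reach position 1 from state s, with t(position 1) = 0. Conditioning on the first step:
t(position 0) = 1 + 0.2·t(position 0) + 0.2·t(position 2) + 0.28·t(position 3)
t(position 2) = 1 + 0.28·t(position 0) + 0.24·t(position 2) + 0.32·t(position 3)
t(position 3) = 1 + 0.16·t(position 0) + 0.32·t(position 2) + 0.24·t(position 3)
Solving: t(position 0) = 3.7044, t(position 2) = 4.3307, t(position 3) = 3.9191.
Expected steps from position 2 to position 1: 4.3307.

4.3307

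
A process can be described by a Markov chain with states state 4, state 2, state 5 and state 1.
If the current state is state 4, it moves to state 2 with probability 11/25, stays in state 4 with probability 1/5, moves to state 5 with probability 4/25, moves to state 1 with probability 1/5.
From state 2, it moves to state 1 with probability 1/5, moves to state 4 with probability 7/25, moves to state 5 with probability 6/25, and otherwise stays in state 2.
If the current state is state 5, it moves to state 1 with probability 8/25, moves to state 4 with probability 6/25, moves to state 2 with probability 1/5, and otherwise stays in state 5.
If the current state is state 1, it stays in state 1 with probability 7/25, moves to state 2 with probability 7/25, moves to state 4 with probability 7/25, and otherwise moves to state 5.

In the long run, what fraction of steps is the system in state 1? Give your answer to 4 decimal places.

0.2435

Let the stationary distribution be π with π = πP and π_1 + π_2 + π_3 + π_4 = 1.
π_1 = 0.2·π_1 + 0.28·π_2 + 0.24·π_3 + 0.28·π_4
π_2 = 0.44·π_1 + 0.28·π_2 + 0.2·π_3 + 0.28·π_4
π_3 = 0.16·π_1 + 0.24·π_2 + 0.24·π_3 + 0.16·π_4
Solving with the normalization constraint gives π = (0.2518, 0.3043, 0.2004, 0.2435).
So the stationary probability of state 1 is 0.2435.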